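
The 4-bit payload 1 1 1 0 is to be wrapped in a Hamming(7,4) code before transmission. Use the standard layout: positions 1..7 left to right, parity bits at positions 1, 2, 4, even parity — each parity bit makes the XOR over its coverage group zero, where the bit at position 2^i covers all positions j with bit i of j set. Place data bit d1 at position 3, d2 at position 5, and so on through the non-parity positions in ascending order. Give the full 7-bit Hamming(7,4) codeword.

0010110

Place data bits at non-power-of-two positions: b3=1, b5=1, b6=1, b7=0.
p1 = XOR of data positions {3,5,7} = 1⊕1⊕0 = 0
p2 = XOR of data positions {3,6,7} = 1⊕1⊕0 = 0
p4 = XOR of data positions {5,6,7} = 1⊕1⊕0 = 0
Codeword b1..b7 = 0010110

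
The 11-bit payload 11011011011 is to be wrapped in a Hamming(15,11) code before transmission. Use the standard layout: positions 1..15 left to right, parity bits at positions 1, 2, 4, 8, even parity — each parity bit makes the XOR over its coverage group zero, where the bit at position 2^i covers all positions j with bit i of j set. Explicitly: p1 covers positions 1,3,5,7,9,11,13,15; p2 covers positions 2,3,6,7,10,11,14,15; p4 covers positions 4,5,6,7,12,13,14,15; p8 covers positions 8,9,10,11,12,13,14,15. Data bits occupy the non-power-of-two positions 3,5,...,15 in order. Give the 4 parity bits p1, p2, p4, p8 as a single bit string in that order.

0111

Place data bits at non-power-of-two positions: b3=1, b5=1, b6=0, b7=1, b9=1, b10=0, b11=1, b12=1, b13=0, b14=1, b15=1.
p1 = XOR of data positions {3,5,7,9,11,13,15} = 1⊕1⊕1⊕1⊕1⊕0⊕1 = 0
p2 = XOR of data positions {3,6,7,10,11,14,15} = 1⊕0⊕1⊕0⊕1⊕1⊕1 = 1
p4 = XOR of data positions {5,6,7,12,13,14,15} = 1⊕0⊕1⊕1⊕0⊕1⊕1 = 1
p8 = XOR of data positions {9,10,11,12,13,14,15} = 1⊕0⊕1⊕1⊕0⊕1⊕1 = 1
Parity bits p1,p2,p4,p8 = 0111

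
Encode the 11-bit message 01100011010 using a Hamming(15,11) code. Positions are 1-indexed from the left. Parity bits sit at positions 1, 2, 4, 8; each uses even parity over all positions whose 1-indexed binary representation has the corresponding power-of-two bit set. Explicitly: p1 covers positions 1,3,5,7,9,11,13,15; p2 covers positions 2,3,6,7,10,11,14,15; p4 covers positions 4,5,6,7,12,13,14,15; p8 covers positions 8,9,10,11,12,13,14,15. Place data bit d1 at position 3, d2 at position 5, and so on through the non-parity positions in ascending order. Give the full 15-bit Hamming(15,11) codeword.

Place data bits at non-power-of-two positions: b3=0, b5=1, b6=1, b7=0, b9=0, b10=0, b11=1, b12=1, b13=0, b14=1, b15=0.
p1 = XOR of data positions {3,5,7,9,11,13,15} = 0⊕1⊕0⊕0⊕1⊕0⊕0 = 0
p2 = XOR of data positions {3,6,7,10,11,14,15} = 0⊕1⊕0⊕0⊕1⊕1⊕0 = 1
p4 = XOR of data positions {5,6,7,12,13,14,15} = 1⊕1⊕0⊕1⊕0⊕1⊕0 = 0
p8 = XOR of data positions {9,10,11,12,13,14,15} = 0⊕0⊕1⊕1⊕0⊕1⊕0 = 1
Codeword b1..b15 = 010011010011010

010011010011010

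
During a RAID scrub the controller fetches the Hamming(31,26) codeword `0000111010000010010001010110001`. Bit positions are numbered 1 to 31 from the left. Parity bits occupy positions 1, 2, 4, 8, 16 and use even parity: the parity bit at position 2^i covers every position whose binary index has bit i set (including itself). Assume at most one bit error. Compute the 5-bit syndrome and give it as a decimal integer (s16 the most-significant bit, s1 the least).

s1: b1⊕b3⊕b5⊕b7⊕b9⊕b11⊕b13⊕b15⊕b17⊕b19⊕b21⊕b23⊕b25⊕b27⊕b29⊕b31 = 0⊕0⊕1⊕1⊕1⊕0⊕0⊕1⊕0⊕0⊕0⊕0⊕0⊕1⊕0⊕1 = 0
s2: b2⊕b3⊕b6⊕b7⊕b10⊕b11⊕b14⊕b15⊕b18⊕b19⊕b22⊕b23⊕b26⊕b27⊕b30⊕b31 = 0⊕0⊕1⊕1⊕0⊕0⊕0⊕1⊕1⊕0⊕1⊕0⊕1⊕1⊕0⊕1 = 0
s4: b4⊕b5⊕b6⊕b7⊕b12⊕b13⊕b14⊕b15⊕b20⊕b21⊕b22⊕b23⊕b28⊕b29⊕b30⊕b31 = 0⊕1⊕1⊕1⊕0⊕0⊕0⊕1⊕0⊕0⊕1⊕0⊕0⊕0⊕0⊕1 = 0
s8: b8⊕b9⊕b10⊕b11⊕b12⊕b13⊕b14⊕b15⊕b24⊕b25⊕b26⊕b27⊕b28⊕b29⊕b30⊕b31 = 0⊕1⊕0⊕0⊕0⊕0⊕0⊕1⊕1⊕0⊕1⊕1⊕0⊕0⊕0⊕1 = 0
s16: b16⊕b17⊕b18⊕b19⊕b20⊕b21⊕b22⊕b23⊕b24⊕b25⊕b26⊕b27⊕b28⊕b29⊕b30⊕b31 = 0⊕0⊕1⊕0⊕0⊕0⊕1⊕0⊕1⊕0⊕1⊕1⊕0⊕0⊕0⊕1 = 0
Syndrome (s16...s1) = 00000 → position 0 (no error).

0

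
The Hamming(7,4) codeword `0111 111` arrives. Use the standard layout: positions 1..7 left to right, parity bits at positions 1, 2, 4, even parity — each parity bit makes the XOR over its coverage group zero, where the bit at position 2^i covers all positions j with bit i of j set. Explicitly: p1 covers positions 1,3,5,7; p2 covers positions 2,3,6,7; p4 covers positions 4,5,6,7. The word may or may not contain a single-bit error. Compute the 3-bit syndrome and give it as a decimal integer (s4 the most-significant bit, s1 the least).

s1: b1⊕b3⊕b5⊕b7 = 0⊕1⊕1⊕1 = 1
s2: b2⊕b3⊕b6⊕b7 = 1⊕1⊕1⊕1 = 0
s4: b4⊕b5⊕b6⊕b7 = 1⊕1⊕1⊕1 = 0
Syndrome (s4...s1) = 001 → position 1.

1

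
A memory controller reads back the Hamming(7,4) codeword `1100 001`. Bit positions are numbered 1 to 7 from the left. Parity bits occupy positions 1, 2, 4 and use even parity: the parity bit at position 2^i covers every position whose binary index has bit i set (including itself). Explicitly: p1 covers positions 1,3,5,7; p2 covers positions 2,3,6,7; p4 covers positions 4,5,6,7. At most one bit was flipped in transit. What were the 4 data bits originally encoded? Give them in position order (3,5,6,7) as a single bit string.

s1: b1⊕b3⊕b5⊕b7 = 1⊕0⊕0⊕1 = 0
s2: b2⊕b3⊕b6⊕b7 = 1⊕0⊕0⊕1 = 0
s4: b4⊕b5⊕b6⊕b7 = 0⊕0⊕0⊕1 = 1
Syndrome (s4...s1) = 100 → position 4.
Flip bit 4: corrected codeword = 1101001
Data bits at positions 3,5,6,7: 0001

0001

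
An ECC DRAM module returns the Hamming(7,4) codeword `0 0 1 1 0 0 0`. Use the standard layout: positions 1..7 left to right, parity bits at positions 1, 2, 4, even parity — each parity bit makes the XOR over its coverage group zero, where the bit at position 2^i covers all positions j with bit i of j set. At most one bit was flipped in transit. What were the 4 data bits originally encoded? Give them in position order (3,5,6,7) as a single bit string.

s1: b1⊕b3⊕b5⊕b7 = 0⊕1⊕0⊕0 = 1
s2: b2⊕b3⊕b6⊕b7 = 0⊕1⊕0⊕0 = 1
s4: b4⊕b5⊕b6⊕b7 = 1⊕0⊕0⊕0 = 1
Syndrome (s4...s1) = 111 → position 7.
Flip bit 7: corrected codeword = 0011001
Data bits at positions 3,5,6,7: 1001

1001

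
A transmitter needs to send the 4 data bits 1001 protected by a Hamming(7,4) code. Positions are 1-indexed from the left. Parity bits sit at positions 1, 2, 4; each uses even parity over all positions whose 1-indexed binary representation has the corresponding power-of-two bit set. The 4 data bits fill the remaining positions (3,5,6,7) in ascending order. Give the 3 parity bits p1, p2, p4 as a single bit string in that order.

Place data bits at non-power-of-two positions: b3=1, b5=0, b6=0, b7=1.
p1 = XOR of data positions {3,5,7} = 1⊕0⊕1 = 0
p2 = XOR of data positions {3,6,7} = 1⊕0⊕1 = 0
p4 = XOR of data positions {5,6,7} = 0⊕0⊕1 = 1
Parity bits p1,p2,p4 = 001

001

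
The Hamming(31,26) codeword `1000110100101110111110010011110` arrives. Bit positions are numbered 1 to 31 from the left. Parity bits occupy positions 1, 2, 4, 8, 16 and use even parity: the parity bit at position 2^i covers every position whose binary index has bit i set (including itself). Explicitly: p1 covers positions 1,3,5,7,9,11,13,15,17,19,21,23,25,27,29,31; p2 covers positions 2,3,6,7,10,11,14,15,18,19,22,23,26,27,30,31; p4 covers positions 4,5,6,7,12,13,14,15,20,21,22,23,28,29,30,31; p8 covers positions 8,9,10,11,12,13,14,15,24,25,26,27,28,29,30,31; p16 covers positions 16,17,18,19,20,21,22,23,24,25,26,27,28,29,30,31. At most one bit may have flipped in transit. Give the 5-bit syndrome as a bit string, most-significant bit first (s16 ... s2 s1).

00000

s1: b1⊕b3⊕b5⊕b7⊕b9⊕b11⊕b13⊕b15⊕b17⊕b19⊕b21⊕b23⊕b25⊕b27⊕b29⊕b31 = 1⊕0⊕1⊕0⊕0⊕1⊕1⊕1⊕1⊕1⊕1⊕0⊕0⊕1⊕1⊕0 = 0
s2: b2⊕b3⊕b6⊕b7⊕b10⊕b11⊕b14⊕b15⊕b18⊕b19⊕b22⊕b23⊕b26⊕b27⊕b30⊕b31 = 0⊕0⊕1⊕0⊕0⊕1⊕1⊕1⊕1⊕1⊕0⊕0⊕0⊕1⊕1⊕0 = 0
s4: b4⊕b5⊕b6⊕b7⊕b12⊕b13⊕b14⊕b15⊕b20⊕b21⊕b22⊕b23⊕b28⊕b29⊕b30⊕b31 = 0⊕1⊕1⊕0⊕0⊕1⊕1⊕1⊕1⊕1⊕0⊕0⊕1⊕1⊕1⊕0 = 0
s8: b8⊕b9⊕b10⊕b11⊕b12⊕b13⊕b14⊕b15⊕b24⊕b25⊕b26⊕b27⊕b28⊕b29⊕b30⊕b31 = 1⊕0⊕0⊕1⊕0⊕1⊕1⊕1⊕1⊕0⊕0⊕1⊕1⊕1⊕1⊕0 = 0
s16: b16⊕b17⊕b18⊕b19⊕b20⊕b21⊕b22⊕b23⊕b24⊕b25⊕b26⊕b27⊕b28⊕b29⊕b30⊕b31 = 0⊕1⊕1⊕1⊕1⊕1⊕0⊕0⊕1⊕0⊕0⊕1⊕1⊕1⊕1⊕0 = 0
Syndrome (s16...s1) = 00000 → position 0 (no error).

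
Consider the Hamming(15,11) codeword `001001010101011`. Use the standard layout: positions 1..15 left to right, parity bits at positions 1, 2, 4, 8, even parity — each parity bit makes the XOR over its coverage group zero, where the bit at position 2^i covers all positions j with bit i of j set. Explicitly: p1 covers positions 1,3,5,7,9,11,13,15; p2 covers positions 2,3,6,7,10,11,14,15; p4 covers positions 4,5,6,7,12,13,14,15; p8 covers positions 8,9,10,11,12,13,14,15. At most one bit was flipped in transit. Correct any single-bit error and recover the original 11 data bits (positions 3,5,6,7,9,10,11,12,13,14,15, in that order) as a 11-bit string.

10100001011

s1: b1⊕b3⊕b5⊕b7⊕b9⊕b11⊕b13⊕b15 = 0⊕1⊕0⊕0⊕0⊕0⊕0⊕1 = 0
s2: b2⊕b3⊕b6⊕b7⊕b10⊕b11⊕b14⊕b15 = 0⊕1⊕1⊕0⊕1⊕0⊕1⊕1 = 1
s4: b4⊕b5⊕b6⊕b7⊕b12⊕b13⊕b14⊕b15 = 0⊕0⊕1⊕0⊕1⊕0⊕1⊕1 = 0
s8: b8⊕b9⊕b10⊕b11⊕b12⊕b13⊕b14⊕b15 = 1⊕0⊕1⊕0⊕1⊕0⊕1⊕1 = 1
Syndrome (s8...s1) = 1010 → position 10.
Flip bit 10: corrected codeword = 001001010001011
Data bits at positions 3,5,6,7,9,10,11,12,13,14,15: 10100001011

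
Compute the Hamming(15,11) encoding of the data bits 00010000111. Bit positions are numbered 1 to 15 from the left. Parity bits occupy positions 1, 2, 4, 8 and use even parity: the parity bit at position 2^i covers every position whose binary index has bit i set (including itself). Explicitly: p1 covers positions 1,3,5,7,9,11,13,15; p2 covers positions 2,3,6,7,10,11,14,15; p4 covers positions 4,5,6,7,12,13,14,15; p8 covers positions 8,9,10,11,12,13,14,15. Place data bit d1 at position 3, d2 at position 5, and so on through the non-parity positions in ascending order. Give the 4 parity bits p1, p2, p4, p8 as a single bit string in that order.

1101

Place data bits at non-power-of-two positions: b3=0, b5=0, b6=0, b7=1, b9=0, b10=0, b11=0, b12=0, b13=1, b14=1, b15=1.
p1 = XOR of data positions {3,5,7,9,11,13,15} = 0⊕0⊕1⊕0⊕0⊕1⊕1 = 1
p2 = XOR of data positions {3,6,7,10,11,14,15} = 0⊕0⊕1⊕0⊕0⊕1⊕1 = 1
p4 = XOR of data positions {5,6,7,12,13,14,15} = 0⊕0⊕1⊕0⊕1⊕1⊕1 = 0
p8 = XOR of data positions {9,10,11,12,13,14,15} = 0⊕0⊕0⊕0⊕1⊕1⊕1 = 1
Parity bits p1,p2,p4,p8 = 1101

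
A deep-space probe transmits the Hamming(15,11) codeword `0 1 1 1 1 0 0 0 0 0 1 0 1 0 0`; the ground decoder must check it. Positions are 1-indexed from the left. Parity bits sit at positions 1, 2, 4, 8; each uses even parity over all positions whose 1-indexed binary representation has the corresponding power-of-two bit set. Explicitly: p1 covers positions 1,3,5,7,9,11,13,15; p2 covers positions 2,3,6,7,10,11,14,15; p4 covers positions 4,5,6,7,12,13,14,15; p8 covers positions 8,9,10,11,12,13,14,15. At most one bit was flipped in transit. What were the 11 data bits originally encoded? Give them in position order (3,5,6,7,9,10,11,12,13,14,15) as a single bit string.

11100010100

s1: b1⊕b3⊕b5⊕b7⊕b9⊕b11⊕b13⊕b15 = 0⊕1⊕1⊕0⊕0⊕1⊕1⊕0 = 0
s2: b2⊕b3⊕b6⊕b7⊕b10⊕b11⊕b14⊕b15 = 1⊕1⊕0⊕0⊕0⊕1⊕0⊕0 = 1
s4: b4⊕b5⊕b6⊕b7⊕b12⊕b13⊕b14⊕b15 = 1⊕1⊕0⊕0⊕0⊕1⊕0⊕0 = 1
s8: b8⊕b9⊕b10⊕b11⊕b12⊕b13⊕b14⊕b15 = 0⊕0⊕0⊕1⊕0⊕1⊕0⊕0 = 0
Syndrome (s8...s1) = 0110 → position 6.
Flip bit 6: corrected codeword = 011111000010100
Data bits at positions 3,5,6,7,9,10,11,12,13,14,15: 11100010100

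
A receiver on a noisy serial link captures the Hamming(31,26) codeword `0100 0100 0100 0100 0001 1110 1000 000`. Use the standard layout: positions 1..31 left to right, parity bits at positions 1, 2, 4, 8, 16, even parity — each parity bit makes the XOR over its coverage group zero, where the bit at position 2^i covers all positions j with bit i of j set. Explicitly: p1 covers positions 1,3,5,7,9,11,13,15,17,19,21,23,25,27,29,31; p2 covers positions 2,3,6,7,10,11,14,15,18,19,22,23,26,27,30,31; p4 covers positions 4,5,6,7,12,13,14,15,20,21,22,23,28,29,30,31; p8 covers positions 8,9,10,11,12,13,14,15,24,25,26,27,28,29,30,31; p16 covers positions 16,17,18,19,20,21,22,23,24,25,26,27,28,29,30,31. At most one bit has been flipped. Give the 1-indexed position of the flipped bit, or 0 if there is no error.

25

s1: b1⊕b3⊕b5⊕b7⊕b9⊕b11⊕b13⊕b15⊕b17⊕b19⊕b21⊕b23⊕b25⊕b27⊕b29⊕b31 = 0⊕0⊕0⊕0⊕0⊕0⊕0⊕0⊕0⊕0⊕1⊕1⊕1⊕0⊕0⊕0 = 1
s2: b2⊕b3⊕b6⊕b7⊕b10⊕b11⊕b14⊕b15⊕b18⊕b19⊕b22⊕b23⊕b26⊕b27⊕b30⊕b31 = 1⊕0⊕1⊕0⊕1⊕0⊕1⊕0⊕0⊕0⊕1⊕1⊕0⊕0⊕0⊕0 = 0
s4: b4⊕b5⊕b6⊕b7⊕b12⊕b13⊕b14⊕b15⊕b20⊕b21⊕b22⊕b23⊕b28⊕b29⊕b30⊕b31 = 0⊕0⊕1⊕0⊕0⊕0⊕1⊕0⊕1⊕1⊕1⊕1⊕0⊕0⊕0⊕0 = 0
s8: b8⊕b9⊕b10⊕b11⊕b12⊕b13⊕b14⊕b15⊕b24⊕b25⊕b26⊕b27⊕b28⊕b29⊕b30⊕b31 = 0⊕0⊕1⊕0⊕0⊕0⊕1⊕0⊕0⊕1⊕0⊕0⊕0⊕0⊕0⊕0 = 1
s16: b16⊕b17⊕b18⊕b19⊕b20⊕b21⊕b22⊕b23⊕b24⊕b25⊕b26⊕b27⊕b28⊕b29⊕b30⊕b31 = 0⊕0⊕0⊕0⊕1⊕1⊕1⊕1⊕0⊕1⊕0⊕0⊕0⊕0⊕0⊕0 = 1
Syndrome (s16...s1) = 11001 → position 25.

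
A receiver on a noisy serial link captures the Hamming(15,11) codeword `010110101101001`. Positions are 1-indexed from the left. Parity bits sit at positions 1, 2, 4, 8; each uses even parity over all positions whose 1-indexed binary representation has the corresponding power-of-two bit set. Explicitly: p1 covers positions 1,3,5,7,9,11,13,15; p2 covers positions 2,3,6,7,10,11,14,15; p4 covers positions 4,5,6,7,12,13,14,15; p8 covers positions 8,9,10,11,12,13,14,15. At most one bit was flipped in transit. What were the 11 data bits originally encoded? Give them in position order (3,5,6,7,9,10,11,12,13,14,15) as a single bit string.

s1: b1⊕b3⊕b5⊕b7⊕b9⊕b11⊕b13⊕b15 = 0⊕0⊕1⊕1⊕1⊕0⊕0⊕1 = 0
s2: b2⊕b3⊕b6⊕b7⊕b10⊕b11⊕b14⊕b15 = 1⊕0⊕0⊕1⊕1⊕0⊕0⊕1 = 0
s4: b4⊕b5⊕b6⊕b7⊕b12⊕b13⊕b14⊕b15 = 1⊕1⊕0⊕1⊕1⊕0⊕0⊕1 = 1
s8: b8⊕b9⊕b10⊕b11⊕b12⊕b13⊕b14⊕b15 = 0⊕1⊕1⊕0⊕1⊕0⊕0⊕1 = 0
Syndrome (s8...s1) = 0100 → position 4.
Flip bit 4: corrected codeword = 010010101101001
Data bits at positions 3,5,6,7,9,10,11,12,13,14,15: 01011101001

01011101001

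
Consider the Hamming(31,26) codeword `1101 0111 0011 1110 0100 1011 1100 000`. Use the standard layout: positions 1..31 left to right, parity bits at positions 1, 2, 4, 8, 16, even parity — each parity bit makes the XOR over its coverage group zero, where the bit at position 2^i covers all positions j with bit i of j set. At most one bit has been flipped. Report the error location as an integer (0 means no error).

14

s1: b1⊕b3⊕b5⊕b7⊕b9⊕b11⊕b13⊕b15⊕b17⊕b19⊕b21⊕b23⊕b25⊕b27⊕b29⊕b31 = 1⊕0⊕0⊕1⊕0⊕1⊕1⊕1⊕0⊕0⊕1⊕1⊕1⊕0⊕0⊕0 = 0
s2: b2⊕b3⊕b6⊕b7⊕b10⊕b11⊕b14⊕b15⊕b18⊕b19⊕b22⊕b23⊕b26⊕b27⊕b30⊕b31 = 1⊕0⊕1⊕1⊕0⊕1⊕1⊕1⊕1⊕0⊕0⊕1⊕1⊕0⊕0⊕0 = 1
s4: b4⊕b5⊕b6⊕b7⊕b12⊕b13⊕b14⊕b15⊕b20⊕b21⊕b22⊕b23⊕b28⊕b29⊕b30⊕b31 = 1⊕0⊕1⊕1⊕1⊕1⊕1⊕1⊕0⊕1⊕0⊕1⊕0⊕0⊕0⊕0 = 1
s8: b8⊕b9⊕b10⊕b11⊕b12⊕b13⊕b14⊕b15⊕b24⊕b25⊕b26⊕b27⊕b28⊕b29⊕b30⊕b31 = 1⊕0⊕0⊕1⊕1⊕1⊕1⊕1⊕1⊕1⊕1⊕0⊕0⊕0⊕0⊕0 = 1
s16: b16⊕b17⊕b18⊕b19⊕b20⊕b21⊕b22⊕b23⊕b24⊕b25⊕b26⊕b27⊕b28⊕b29⊕b30⊕b31 = 0⊕0⊕1⊕0⊕0⊕1⊕0⊕1⊕1⊕1⊕1⊕0⊕0⊕0⊕0⊕0 = 0
Syndrome (s16...s1) = 01110 → position 14.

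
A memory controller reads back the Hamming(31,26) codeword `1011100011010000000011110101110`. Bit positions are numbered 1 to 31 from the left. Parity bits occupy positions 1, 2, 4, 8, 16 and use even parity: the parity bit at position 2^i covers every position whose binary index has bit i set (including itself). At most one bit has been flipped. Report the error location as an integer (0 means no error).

5

s1: b1⊕b3⊕b5⊕b7⊕b9⊕b11⊕b13⊕b15⊕b17⊕b19⊕b21⊕b23⊕b25⊕b27⊕b29⊕b31 = 1⊕1⊕1⊕0⊕1⊕0⊕0⊕0⊕0⊕0⊕1⊕1⊕0⊕0⊕1⊕0 = 1
s2: b2⊕b3⊕b6⊕b7⊕b10⊕b11⊕b14⊕b15⊕b18⊕b19⊕b22⊕b23⊕b26⊕b27⊕b30⊕b31 = 0⊕1⊕0⊕0⊕1⊕0⊕0⊕0⊕0⊕0⊕1⊕1⊕1⊕0⊕1⊕0 = 0
s4: b4⊕b5⊕b6⊕b7⊕b12⊕b13⊕b14⊕b15⊕b20⊕b21⊕b22⊕b23⊕b28⊕b29⊕b30⊕b31 = 1⊕1⊕0⊕0⊕1⊕0⊕0⊕0⊕0⊕1⊕1⊕1⊕1⊕1⊕1⊕0 = 1
s8: b8⊕b9⊕b10⊕b11⊕b12⊕b13⊕b14⊕b15⊕b24⊕b25⊕b26⊕b27⊕b28⊕b29⊕b30⊕b31 = 0⊕1⊕1⊕0⊕1⊕0⊕0⊕0⊕1⊕0⊕1⊕0⊕1⊕1⊕1⊕0 = 0
s16: b16⊕b17⊕b18⊕b19⊕b20⊕b21⊕b22⊕b23⊕b24⊕b25⊕b26⊕b27⊕b28⊕b29⊕b30⊕b31 = 0⊕0⊕0⊕0⊕0⊕1⊕1⊕1⊕1⊕0⊕1⊕0⊕1⊕1⊕1⊕0 = 0
Syndrome (s16...s1) = 00101 → position 5.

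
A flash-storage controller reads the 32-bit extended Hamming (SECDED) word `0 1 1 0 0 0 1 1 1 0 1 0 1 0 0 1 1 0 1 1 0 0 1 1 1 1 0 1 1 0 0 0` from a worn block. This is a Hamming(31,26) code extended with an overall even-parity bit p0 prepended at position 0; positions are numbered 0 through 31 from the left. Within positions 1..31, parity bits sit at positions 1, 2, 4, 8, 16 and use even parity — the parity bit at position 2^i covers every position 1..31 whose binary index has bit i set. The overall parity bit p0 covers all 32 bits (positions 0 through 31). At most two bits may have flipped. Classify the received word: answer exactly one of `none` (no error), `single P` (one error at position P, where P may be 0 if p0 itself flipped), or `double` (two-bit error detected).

s1: b1⊕b3⊕b5⊕b7⊕b9⊕b11⊕b13⊕b15⊕b17⊕b19⊕b21⊕b23⊕b25⊕b27⊕b29⊕b31 = 1⊕0⊕0⊕1⊕0⊕0⊕0⊕1⊕0⊕1⊕0⊕1⊕1⊕1⊕0⊕0 = 1
s2: b2⊕b3⊕b6⊕b7⊕b10⊕b11⊕b14⊕b15⊕b18⊕b19⊕b22⊕b23⊕b26⊕b27⊕b30⊕b31 = 1⊕0⊕1⊕1⊕1⊕0⊕0⊕1⊕1⊕1⊕1⊕1⊕0⊕1⊕0⊕0 = 0
s4: b4⊕b5⊕b6⊕b7⊕b12⊕b13⊕b14⊕b15⊕b20⊕b21⊕b22⊕b23⊕b28⊕b29⊕b30⊕b31 = 0⊕0⊕1⊕1⊕1⊕0⊕0⊕1⊕0⊕0⊕1⊕1⊕1⊕0⊕0⊕0 = 1
s8: b8⊕b9⊕b10⊕b11⊕b12⊕b13⊕b14⊕b15⊕b24⊕b25⊕b26⊕b27⊕b28⊕b29⊕b30⊕b31 = 1⊕0⊕1⊕0⊕1⊕0⊕0⊕1⊕1⊕1⊕0⊕1⊕1⊕0⊕0⊕0 = 0
s16: b16⊕b17⊕b18⊕b19⊕b20⊕b21⊕b22⊕b23⊕b24⊕b25⊕b26⊕b27⊕b28⊕b29⊕b30⊕b31 = 1⊕0⊕1⊕1⊕0⊕0⊕1⊕1⊕1⊕1⊕0⊕1⊕1⊕0⊕0⊕0 = 1
Syndrome (s16...s1) = 10101 → position 21.
Overall parity (XOR of all 32 bits, including p0): 0⊕1⊕1⊕0⊕0⊕0⊕1⊕1⊕1⊕0⊕1⊕0⊕1⊕0⊕0⊕1⊕1⊕0⊕1⊕1⊕0⊕0⊕1⊕1⊕1⊕1⊕0⊕1⊕1⊕0⊕0⊕0 = 1
Overall=1, syndrome position=21 → single-bit error at position 21.

single 21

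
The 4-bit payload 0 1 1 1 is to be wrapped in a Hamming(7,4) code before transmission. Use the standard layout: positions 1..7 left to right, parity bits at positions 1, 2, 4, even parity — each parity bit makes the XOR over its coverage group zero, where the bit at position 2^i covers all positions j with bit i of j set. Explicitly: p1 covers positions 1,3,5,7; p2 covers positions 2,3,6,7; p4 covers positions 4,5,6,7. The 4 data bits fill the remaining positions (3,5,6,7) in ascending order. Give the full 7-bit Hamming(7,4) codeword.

0001111

Place data bits at non-power-of-two positions: b3=0, b5=1, b6=1, b7=1.
p1 = XOR of data positions {3,5,7} = 0⊕1⊕1 = 0
p2 = XOR of data positions {3,6,7} = 0⊕1⊕1 = 0
p4 = XOR of data positions {5,6,7} = 1⊕1⊕1 = 1
Codeword b1..b7 = 0001111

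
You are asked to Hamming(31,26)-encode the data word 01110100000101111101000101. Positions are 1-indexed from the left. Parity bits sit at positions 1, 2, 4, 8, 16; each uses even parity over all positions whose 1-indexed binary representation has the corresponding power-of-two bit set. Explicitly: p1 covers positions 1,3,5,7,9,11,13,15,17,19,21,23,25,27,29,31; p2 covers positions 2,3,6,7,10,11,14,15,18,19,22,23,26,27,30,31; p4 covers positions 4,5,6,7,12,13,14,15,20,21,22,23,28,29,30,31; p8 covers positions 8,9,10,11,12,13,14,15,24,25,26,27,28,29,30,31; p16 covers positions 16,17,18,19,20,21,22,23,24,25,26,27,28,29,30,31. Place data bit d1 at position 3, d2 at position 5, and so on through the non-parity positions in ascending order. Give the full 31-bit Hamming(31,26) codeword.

1101111001000001101111101000101

Place data bits at non-power-of-two positions: b3=0, b5=1, b6=1, b7=1, b9=0, b10=1, b11=0, b12=0, b13=0, b14=0, b15=0, b17=1, b18=0, b19=1, b20=1, b21=1, b22=1, b23=1, b24=0, b25=1, b26=0, b27=0, b28=0, b29=1, b30=0, b31=1.
p1 = XOR of data positions {3,5,7,9,11,13,15,17,19,21,23,25,27,29,31} = 0⊕1⊕1⊕0⊕0⊕0⊕0⊕1⊕1⊕1⊕1⊕1⊕0⊕1⊕1 = 1
p2 = XOR of data positions {3,6,7,10,11,14,15,18,19,22,23,26,27,30,31} = 0⊕1⊕1⊕1⊕0⊕0⊕0⊕0⊕1⊕1⊕1⊕0⊕0⊕0⊕1 = 1
p4 = XOR of data positions {5,6,7,12,13,14,15,20,21,22,23,28,29,30,31} = 1⊕1⊕1⊕0⊕0⊕0⊕0⊕1⊕1⊕1⊕1⊕0⊕1⊕0⊕1 = 1
p8 = XOR of data positions {9,10,11,12,13,14,15,24,25,26,27,28,29,30,31} = 0⊕1⊕0⊕0⊕0⊕0⊕0⊕0⊕1⊕0⊕0⊕0⊕1⊕0⊕1 = 0
p16 = XOR of data positions {17,18,19,20,21,22,23,24,25,26,27,28,29,30,31} = 1⊕0⊕1⊕1⊕1⊕1⊕1⊕0⊕1⊕0⊕0⊕0⊕1⊕0⊕1 = 1
Codeword b1..b31 = 1101111001000001101111101000101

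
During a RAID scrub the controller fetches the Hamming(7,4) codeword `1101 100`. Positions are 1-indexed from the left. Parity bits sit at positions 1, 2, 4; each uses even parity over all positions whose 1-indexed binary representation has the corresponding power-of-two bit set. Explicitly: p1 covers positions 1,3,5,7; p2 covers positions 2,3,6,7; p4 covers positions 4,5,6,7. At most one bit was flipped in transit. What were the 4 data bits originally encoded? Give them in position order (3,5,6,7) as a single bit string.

s1: b1⊕b3⊕b5⊕b7 = 1⊕0⊕1⊕0 = 0
s2: b2⊕b3⊕b6⊕b7 = 1⊕0⊕0⊕0 = 1
s4: b4⊕b5⊕b6⊕b7 = 1⊕1⊕0⊕0 = 0
Syndrome (s4...s1) = 010 → position 2.
Flip bit 2: corrected codeword = 1001100
Data bits at positions 3,5,6,7: 0100

0100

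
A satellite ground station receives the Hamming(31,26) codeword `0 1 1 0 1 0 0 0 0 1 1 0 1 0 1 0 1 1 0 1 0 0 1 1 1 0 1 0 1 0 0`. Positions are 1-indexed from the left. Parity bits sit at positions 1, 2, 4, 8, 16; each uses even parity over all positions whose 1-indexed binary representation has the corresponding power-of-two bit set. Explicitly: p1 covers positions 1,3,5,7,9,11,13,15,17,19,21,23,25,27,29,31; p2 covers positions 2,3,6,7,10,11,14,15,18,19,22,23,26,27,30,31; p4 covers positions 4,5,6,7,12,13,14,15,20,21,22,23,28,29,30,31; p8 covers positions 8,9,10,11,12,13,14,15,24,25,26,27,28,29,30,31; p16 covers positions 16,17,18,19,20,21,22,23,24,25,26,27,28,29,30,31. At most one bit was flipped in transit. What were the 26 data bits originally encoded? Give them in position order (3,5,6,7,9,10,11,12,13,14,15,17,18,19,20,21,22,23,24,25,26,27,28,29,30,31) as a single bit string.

11000110101110100111010100

s1: b1⊕b3⊕b5⊕b7⊕b9⊕b11⊕b13⊕b15⊕b17⊕b19⊕b21⊕b23⊕b25⊕b27⊕b29⊕b31 = 0⊕1⊕1⊕0⊕0⊕1⊕1⊕1⊕1⊕0⊕0⊕1⊕1⊕1⊕1⊕0 = 0
s2: b2⊕b3⊕b6⊕b7⊕b10⊕b11⊕b14⊕b15⊕b18⊕b19⊕b22⊕b23⊕b26⊕b27⊕b30⊕b31 = 1⊕1⊕0⊕0⊕1⊕1⊕0⊕1⊕1⊕0⊕0⊕1⊕0⊕1⊕0⊕0 = 0
s4: b4⊕b5⊕b6⊕b7⊕b12⊕b13⊕b14⊕b15⊕b20⊕b21⊕b22⊕b23⊕b28⊕b29⊕b30⊕b31 = 0⊕1⊕0⊕0⊕0⊕1⊕0⊕1⊕1⊕0⊕0⊕1⊕0⊕1⊕0⊕0 = 0
s8: b8⊕b9⊕b10⊕b11⊕b12⊕b13⊕b14⊕b15⊕b24⊕b25⊕b26⊕b27⊕b28⊕b29⊕b30⊕b31 = 0⊕0⊕1⊕1⊕0⊕1⊕0⊕1⊕1⊕1⊕0⊕1⊕0⊕1⊕0⊕0 = 0
s16: b16⊕b17⊕b18⊕b19⊕b20⊕b21⊕b22⊕b23⊕b24⊕b25⊕b26⊕b27⊕b28⊕b29⊕b30⊕b31 = 0⊕1⊕1⊕0⊕1⊕0⊕0⊕1⊕1⊕1⊕0⊕1⊕0⊕1⊕0⊕0 = 0
Syndrome (s16...s1) = 00000 → position 0 (no error).
No correction needed.
Data bits at positions 3,5,6,7,9,10,11,12,13,14,15,17,18,19,20,21,22,23,24,25,26,27,28,29,30,31: 11000110101110100111010100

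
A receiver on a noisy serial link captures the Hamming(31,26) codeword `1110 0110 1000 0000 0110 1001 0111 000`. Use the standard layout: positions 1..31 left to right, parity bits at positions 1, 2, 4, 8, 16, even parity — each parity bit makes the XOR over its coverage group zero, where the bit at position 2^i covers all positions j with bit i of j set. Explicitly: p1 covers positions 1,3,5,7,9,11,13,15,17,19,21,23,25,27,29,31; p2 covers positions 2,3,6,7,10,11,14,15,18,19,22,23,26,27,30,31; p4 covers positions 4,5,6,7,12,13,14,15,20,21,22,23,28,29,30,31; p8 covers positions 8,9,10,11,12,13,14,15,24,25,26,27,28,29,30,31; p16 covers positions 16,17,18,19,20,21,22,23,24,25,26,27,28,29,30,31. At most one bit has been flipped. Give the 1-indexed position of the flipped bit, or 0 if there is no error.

s1: b1⊕b3⊕b5⊕b7⊕b9⊕b11⊕b13⊕b15⊕b17⊕b19⊕b21⊕b23⊕b25⊕b27⊕b29⊕b31 = 1⊕1⊕0⊕1⊕1⊕0⊕0⊕0⊕0⊕1⊕1⊕0⊕0⊕1⊕0⊕0 = 1
s2: b2⊕b3⊕b6⊕b7⊕b10⊕b11⊕b14⊕b15⊕b18⊕b19⊕b22⊕b23⊕b26⊕b27⊕b30⊕b31 = 1⊕1⊕1⊕1⊕0⊕0⊕0⊕0⊕1⊕1⊕0⊕0⊕1⊕1⊕0⊕0 = 0
s4: b4⊕b5⊕b6⊕b7⊕b12⊕b13⊕b14⊕b15⊕b20⊕b21⊕b22⊕b23⊕b28⊕b29⊕b30⊕b31 = 0⊕0⊕1⊕1⊕0⊕0⊕0⊕0⊕0⊕1⊕0⊕0⊕1⊕0⊕0⊕0 = 0
s8: b8⊕b9⊕b10⊕b11⊕b12⊕b13⊕b14⊕b15⊕b24⊕b25⊕b26⊕b27⊕b28⊕b29⊕b30⊕b31 = 0⊕1⊕0⊕0⊕0⊕0⊕0⊕0⊕1⊕0⊕1⊕1⊕1⊕0⊕0⊕0 = 1
s16: b16⊕b17⊕b18⊕b19⊕b20⊕b21⊕b22⊕b23⊕b24⊕b25⊕b26⊕b27⊕b28⊕b29⊕b30⊕b31 = 0⊕0⊕1⊕1⊕0⊕1⊕0⊕0⊕1⊕0⊕1⊕1⊕1⊕0⊕0⊕0 = 1
Syndrome (s16...s1) = 11001 → position 25.

25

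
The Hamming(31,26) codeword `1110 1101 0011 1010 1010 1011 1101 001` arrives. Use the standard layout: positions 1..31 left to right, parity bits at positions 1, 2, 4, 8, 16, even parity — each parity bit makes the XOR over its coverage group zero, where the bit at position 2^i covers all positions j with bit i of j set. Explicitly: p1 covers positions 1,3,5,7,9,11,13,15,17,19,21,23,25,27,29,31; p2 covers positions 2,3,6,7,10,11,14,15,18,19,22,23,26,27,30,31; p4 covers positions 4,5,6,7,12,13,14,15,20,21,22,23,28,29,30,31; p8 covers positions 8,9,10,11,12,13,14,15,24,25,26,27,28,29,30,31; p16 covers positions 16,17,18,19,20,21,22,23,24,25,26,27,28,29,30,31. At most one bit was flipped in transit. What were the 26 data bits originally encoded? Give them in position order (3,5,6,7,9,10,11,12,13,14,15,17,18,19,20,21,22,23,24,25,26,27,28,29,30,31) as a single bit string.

s1: b1⊕b3⊕b5⊕b7⊕b9⊕b11⊕b13⊕b15⊕b17⊕b19⊕b21⊕b23⊕b25⊕b27⊕b29⊕b31 = 1⊕1⊕1⊕0⊕0⊕1⊕1⊕1⊕1⊕1⊕1⊕1⊕1⊕0⊕0⊕1 = 0
s2: b2⊕b3⊕b6⊕b7⊕b10⊕b11⊕b14⊕b15⊕b18⊕b19⊕b22⊕b23⊕b26⊕b27⊕b30⊕b31 = 1⊕1⊕1⊕0⊕0⊕1⊕0⊕1⊕0⊕1⊕0⊕1⊕1⊕0⊕0⊕1 = 1
s4: b4⊕b5⊕b6⊕b7⊕b12⊕b13⊕b14⊕b15⊕b20⊕b21⊕b22⊕b23⊕b28⊕b29⊕b30⊕b31 = 0⊕1⊕1⊕0⊕1⊕1⊕0⊕1⊕0⊕1⊕0⊕1⊕1⊕0⊕0⊕1 = 1
s8: b8⊕b9⊕b10⊕b11⊕b12⊕b13⊕b14⊕b15⊕b24⊕b25⊕b26⊕b27⊕b28⊕b29⊕b30⊕b31 = 1⊕0⊕0⊕1⊕1⊕1⊕0⊕1⊕1⊕1⊕1⊕0⊕1⊕0⊕0⊕1 = 0
s16: b16⊕b17⊕b18⊕b19⊕b20⊕b21⊕b22⊕b23⊕b24⊕b25⊕b26⊕b27⊕b28⊕b29⊕b30⊕b31 = 0⊕1⊕0⊕1⊕0⊕1⊕0⊕1⊕1⊕1⊕1⊕0⊕1⊕0⊕0⊕1 = 1
Syndrome (s16...s1) = 10110 → position 22.
Flip bit 22: corrected codeword = 1110110100111010101011111101001
Data bits at positions 3,5,6,7,9,10,11,12,13,14,15,17,18,19,20,21,22,23,24,25,26,27,28,29,30,31: 11100011101101011111101001

11100011101101011111101001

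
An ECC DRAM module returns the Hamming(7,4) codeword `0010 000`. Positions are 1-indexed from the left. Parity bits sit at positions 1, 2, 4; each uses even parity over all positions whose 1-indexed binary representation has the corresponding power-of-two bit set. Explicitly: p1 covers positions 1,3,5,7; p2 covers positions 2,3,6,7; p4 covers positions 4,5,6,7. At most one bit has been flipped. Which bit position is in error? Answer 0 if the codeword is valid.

3

s1: b1⊕b3⊕b5⊕b7 = 0⊕1⊕0⊕0 = 1
s2: b2⊕b3⊕b6⊕b7 = 0⊕1⊕0⊕0 = 1
s4: b4⊕b5⊕b6⊕b7 = 0⊕0⊕0⊕0 = 0
Syndrome (s4...s1) = 011 → position 3.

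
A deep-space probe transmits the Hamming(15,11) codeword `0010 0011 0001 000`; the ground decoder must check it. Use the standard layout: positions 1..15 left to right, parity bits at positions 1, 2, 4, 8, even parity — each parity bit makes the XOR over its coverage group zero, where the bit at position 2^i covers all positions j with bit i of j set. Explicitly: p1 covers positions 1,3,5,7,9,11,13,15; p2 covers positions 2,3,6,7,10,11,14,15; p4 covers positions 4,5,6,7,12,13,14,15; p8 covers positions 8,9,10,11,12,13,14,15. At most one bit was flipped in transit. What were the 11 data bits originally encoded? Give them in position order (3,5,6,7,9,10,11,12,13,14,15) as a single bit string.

10010001000

s1: b1⊕b3⊕b5⊕b7⊕b9⊕b11⊕b13⊕b15 = 0⊕1⊕0⊕1⊕0⊕0⊕0⊕0 = 0
s2: b2⊕b3⊕b6⊕b7⊕b10⊕b11⊕b14⊕b15 = 0⊕1⊕0⊕1⊕0⊕0⊕0⊕0 = 0
s4: b4⊕b5⊕b6⊕b7⊕b12⊕b13⊕b14⊕b15 = 0⊕0⊕0⊕1⊕1⊕0⊕0⊕0 = 0
s8: b8⊕b9⊕b10⊕b11⊕b12⊕b13⊕b14⊕b15 = 1⊕0⊕0⊕0⊕1⊕0⊕0⊕0 = 0
Syndrome (s8...s1) = 0000 → position 0 (no error).
No correction needed.
Data bits at positions 3,5,6,7,9,10,11,12,13,14,15: 10010001000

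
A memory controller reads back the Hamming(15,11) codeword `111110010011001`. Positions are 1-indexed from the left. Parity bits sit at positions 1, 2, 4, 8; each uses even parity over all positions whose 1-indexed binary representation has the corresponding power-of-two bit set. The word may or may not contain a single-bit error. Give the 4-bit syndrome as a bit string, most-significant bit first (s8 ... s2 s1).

0001

s1: b1⊕b3⊕b5⊕b7⊕b9⊕b11⊕b13⊕b15 = 1⊕1⊕1⊕0⊕0⊕1⊕0⊕1 = 1
s2: b2⊕b3⊕b6⊕b7⊕b10⊕b11⊕b14⊕b15 = 1⊕1⊕0⊕0⊕0⊕1⊕0⊕1 = 0
s4: b4⊕b5⊕b6⊕b7⊕b12⊕b13⊕b14⊕b15 = 1⊕1⊕0⊕0⊕1⊕0⊕0⊕1 = 0
s8: b8⊕b9⊕b10⊕b11⊕b12⊕b13⊕b14⊕b15 = 1⊕0⊕0⊕1⊕1⊕0⊕0⊕1 = 0
Syndrome (s8...s1) = 0001 → position 1.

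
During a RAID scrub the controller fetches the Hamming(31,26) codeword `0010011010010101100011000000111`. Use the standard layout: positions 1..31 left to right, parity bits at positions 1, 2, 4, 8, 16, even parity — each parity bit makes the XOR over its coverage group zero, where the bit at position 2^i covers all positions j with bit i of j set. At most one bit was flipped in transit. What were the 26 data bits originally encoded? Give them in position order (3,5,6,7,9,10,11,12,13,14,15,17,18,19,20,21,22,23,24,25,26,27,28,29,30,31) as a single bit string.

s1: b1⊕b3⊕b5⊕b7⊕b9⊕b11⊕b13⊕b15⊕b17⊕b19⊕b21⊕b23⊕b25⊕b27⊕b29⊕b31 = 0⊕1⊕0⊕1⊕1⊕0⊕0⊕0⊕1⊕0⊕1⊕0⊕0⊕0⊕1⊕1 = 1
s2: b2⊕b3⊕b6⊕b7⊕b10⊕b11⊕b14⊕b15⊕b18⊕b19⊕b22⊕b23⊕b26⊕b27⊕b30⊕b31 = 0⊕1⊕1⊕1⊕0⊕0⊕1⊕0⊕0⊕0⊕1⊕0⊕0⊕0⊕1⊕1 = 1
s4: b4⊕b5⊕b6⊕b7⊕b12⊕b13⊕b14⊕b15⊕b20⊕b21⊕b22⊕b23⊕b28⊕b29⊕b30⊕b31 = 0⊕0⊕1⊕1⊕1⊕0⊕1⊕0⊕0⊕1⊕1⊕0⊕0⊕1⊕1⊕1 = 1
s8: b8⊕b9⊕b10⊕b11⊕b12⊕b13⊕b14⊕b15⊕b24⊕b25⊕b26⊕b27⊕b28⊕b29⊕b30⊕b31 = 0⊕1⊕0⊕0⊕1⊕0⊕1⊕0⊕0⊕0⊕0⊕0⊕0⊕1⊕1⊕1 = 0
s16: b16⊕b17⊕b18⊕b19⊕b20⊕b21⊕b22⊕b23⊕b24⊕b25⊕b26⊕b27⊕b28⊕b29⊕b30⊕b31 = 1⊕1⊕0⊕0⊕0⊕1⊕1⊕0⊕0⊕0⊕0⊕0⊕0⊕1⊕1⊕1 = 1
Syndrome (s16...s1) = 10111 → position 23.
Flip bit 23: corrected codeword = 0010011010010101100011100000111
Data bits at positions 3,5,6,7,9,10,11,12,13,14,15,17,18,19,20,21,22,23,24,25,26,27,28,29,30,31: 10111001010100011100000111

10111001010100011100000111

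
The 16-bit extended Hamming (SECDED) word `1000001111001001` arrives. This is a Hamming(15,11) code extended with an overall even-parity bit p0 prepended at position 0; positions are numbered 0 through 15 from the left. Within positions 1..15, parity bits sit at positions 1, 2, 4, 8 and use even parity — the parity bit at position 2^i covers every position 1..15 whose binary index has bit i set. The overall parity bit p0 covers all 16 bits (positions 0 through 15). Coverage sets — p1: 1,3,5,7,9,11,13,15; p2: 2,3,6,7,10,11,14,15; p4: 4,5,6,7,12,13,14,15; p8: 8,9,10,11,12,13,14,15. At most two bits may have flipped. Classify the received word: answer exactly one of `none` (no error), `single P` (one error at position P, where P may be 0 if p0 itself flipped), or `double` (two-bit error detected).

s1: b1⊕b3⊕b5⊕b7⊕b9⊕b11⊕b13⊕b15 = 0⊕0⊕0⊕1⊕1⊕0⊕0⊕1 = 1
s2: b2⊕b3⊕b6⊕b7⊕b10⊕b11⊕b14⊕b15 = 0⊕0⊕1⊕1⊕0⊕0⊕0⊕1 = 1
s4: b4⊕b5⊕b6⊕b7⊕b12⊕b13⊕b14⊕b15 = 0⊕0⊕1⊕1⊕1⊕0⊕0⊕1 = 0
s8: b8⊕b9⊕b10⊕b11⊕b12⊕b13⊕b14⊕b15 = 1⊕1⊕0⊕0⊕1⊕0⊕0⊕1 = 0
Syndrome (s8...s1) = 0011 → position 3.
Overall parity (XOR of all 16 bits, including p0): 1⊕0⊕0⊕0⊕0⊕0⊕1⊕1⊕1⊕1⊕0⊕0⊕1⊕0⊕0⊕1 = 1
Overall=1, syndrome position=3 → single-bit error at position 3.

single 3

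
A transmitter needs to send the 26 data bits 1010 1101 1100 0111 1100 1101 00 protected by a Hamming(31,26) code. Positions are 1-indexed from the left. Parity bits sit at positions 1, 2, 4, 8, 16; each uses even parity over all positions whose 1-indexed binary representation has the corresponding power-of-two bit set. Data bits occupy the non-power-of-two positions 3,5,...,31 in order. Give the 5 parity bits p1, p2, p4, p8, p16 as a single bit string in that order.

01100

Place data bits at non-power-of-two positions: b3=1, b5=0, b6=1, b7=0, b9=1, b10=1, b11=0, b12=1, b13=1, b14=1, b15=0, b17=0, b18=0, b19=1, b20=1, b21=1, b22=1, b23=1, b24=0, b25=0, b26=1, b27=1, b28=0, b29=1, b30=0, b31=0.
p1 = XOR of data positions {3,5,7,9,11,13,15,17,19,21,23,25,27,29,31} = 1⊕0⊕0⊕1⊕0⊕1⊕0⊕0⊕1⊕1⊕1⊕0⊕1⊕1⊕0 = 0
p2 = XOR of data positions {3,6,7,10,11,14,15,18,19,22,23,26,27,30,31} = 1⊕1⊕0⊕1⊕0⊕1⊕0⊕0⊕1⊕1⊕1⊕1⊕1⊕0⊕0 = 1
p4 = XOR of data positions {5,6,7,12,13,14,15,20,21,22,23,28,29,30,31} = 0⊕1⊕0⊕1⊕1⊕1⊕0⊕1⊕1⊕1⊕1⊕0⊕1⊕0⊕0 = 1
p8 = XOR of data positions {9,10,11,12,13,14,15,24,25,26,27,28,29,30,31} = 1⊕1⊕0⊕1⊕1⊕1⊕0⊕0⊕0⊕1⊕1⊕0⊕1⊕0⊕0 = 0
p16 = XOR of data positions {17,18,19,20,21,22,23,24,25,26,27,28,29,30,31} = 0⊕0⊕1⊕1⊕1⊕1⊕1⊕0⊕0⊕1⊕1⊕0⊕1⊕0⊕0 = 0
Parity bits p1,p2,p4,p8,p16 = 01100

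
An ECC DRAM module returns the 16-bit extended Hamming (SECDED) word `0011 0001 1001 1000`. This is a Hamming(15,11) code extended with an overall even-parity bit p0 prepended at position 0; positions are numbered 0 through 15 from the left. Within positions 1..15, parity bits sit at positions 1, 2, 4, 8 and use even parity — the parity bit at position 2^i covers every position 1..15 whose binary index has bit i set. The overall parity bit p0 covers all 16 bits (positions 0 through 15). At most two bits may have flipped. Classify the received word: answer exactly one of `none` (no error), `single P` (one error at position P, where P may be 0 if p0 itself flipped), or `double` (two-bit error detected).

s1: b1⊕b3⊕b5⊕b7⊕b9⊕b11⊕b13⊕b15 = 0⊕1⊕0⊕1⊕0⊕1⊕0⊕0 = 1
s2: b2⊕b3⊕b6⊕b7⊕b10⊕b11⊕b14⊕b15 = 1⊕1⊕0⊕1⊕0⊕1⊕0⊕0 = 0
s4: b4⊕b5⊕b6⊕b7⊕b12⊕b13⊕b14⊕b15 = 0⊕0⊕0⊕1⊕1⊕0⊕0⊕0 = 0
s8: b8⊕b9⊕b10⊕b11⊕b12⊕b13⊕b14⊕b15 = 1⊕0⊕0⊕1⊕1⊕0⊕0⊕0 = 1
Syndrome (s8...s1) = 1001 → position 9.
Overall parity (XOR of all 16 bits, including p0): 0⊕0⊕1⊕1⊕0⊕0⊕0⊕1⊕1⊕0⊕0⊕1⊕1⊕0⊕0⊕0 = 0
Overall=0, syndrome position=9 → double-bit error detected (uncorrectable).

double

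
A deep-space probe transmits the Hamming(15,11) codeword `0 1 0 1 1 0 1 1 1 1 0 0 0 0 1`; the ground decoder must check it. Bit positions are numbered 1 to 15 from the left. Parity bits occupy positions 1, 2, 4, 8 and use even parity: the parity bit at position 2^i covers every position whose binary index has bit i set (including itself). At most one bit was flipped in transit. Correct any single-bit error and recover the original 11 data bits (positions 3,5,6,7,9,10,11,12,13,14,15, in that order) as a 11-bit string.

01011100001

s1: b1⊕b3⊕b5⊕b7⊕b9⊕b11⊕b13⊕b15 = 0⊕0⊕1⊕1⊕1⊕0⊕0⊕1 = 0
s2: b2⊕b3⊕b6⊕b7⊕b10⊕b11⊕b14⊕b15 = 1⊕0⊕0⊕1⊕1⊕0⊕0⊕1 = 0
s4: b4⊕b5⊕b6⊕b7⊕b12⊕b13⊕b14⊕b15 = 1⊕1⊕0⊕1⊕0⊕0⊕0⊕1 = 0
s8: b8⊕b9⊕b10⊕b11⊕b12⊕b13⊕b14⊕b15 = 1⊕1⊕1⊕0⊕0⊕0⊕0⊕1 = 0
Syndrome (s8...s1) = 0000 → position 0 (no error).
No correction needed.
Data bits at positions 3,5,6,7,9,10,11,12,13,14,15: 01011100001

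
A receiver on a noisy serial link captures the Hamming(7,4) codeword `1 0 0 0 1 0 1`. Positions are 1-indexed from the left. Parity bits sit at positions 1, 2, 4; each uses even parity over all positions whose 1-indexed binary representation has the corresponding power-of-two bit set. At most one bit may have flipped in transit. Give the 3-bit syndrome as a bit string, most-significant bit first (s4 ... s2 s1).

s1: b1⊕b3⊕b5⊕b7 = 1⊕0⊕1⊕1 = 1
s2: b2⊕b3⊕b6⊕b7 = 0⊕0⊕0⊕1 = 1
s4: b4⊕b5⊕b6⊕b7 = 0⊕1⊕0⊕1 = 0
Syndrome (s4...s1) = 011 → position 3.

011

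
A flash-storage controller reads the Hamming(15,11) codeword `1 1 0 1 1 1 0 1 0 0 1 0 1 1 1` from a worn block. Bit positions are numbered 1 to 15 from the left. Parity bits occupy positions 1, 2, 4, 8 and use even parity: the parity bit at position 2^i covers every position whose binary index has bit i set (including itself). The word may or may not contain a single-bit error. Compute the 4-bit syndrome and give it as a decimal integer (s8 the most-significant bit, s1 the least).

s1: b1⊕b3⊕b5⊕b7⊕b9⊕b11⊕b13⊕b15 = 1⊕0⊕1⊕0⊕0⊕1⊕1⊕1 = 1
s2: b2⊕b3⊕b6⊕b7⊕b10⊕b11⊕b14⊕b15 = 1⊕0⊕1⊕0⊕0⊕1⊕1⊕1 = 1
s4: b4⊕b5⊕b6⊕b7⊕b12⊕b13⊕b14⊕b15 = 1⊕1⊕1⊕0⊕0⊕1⊕1⊕1 = 0
s8: b8⊕b9⊕b10⊕b11⊕b12⊕b13⊕b14⊕b15 = 1⊕0⊕0⊕1⊕0⊕1⊕1⊕1 = 1
Syndrome (s8...s1) = 1011 → position 11.

11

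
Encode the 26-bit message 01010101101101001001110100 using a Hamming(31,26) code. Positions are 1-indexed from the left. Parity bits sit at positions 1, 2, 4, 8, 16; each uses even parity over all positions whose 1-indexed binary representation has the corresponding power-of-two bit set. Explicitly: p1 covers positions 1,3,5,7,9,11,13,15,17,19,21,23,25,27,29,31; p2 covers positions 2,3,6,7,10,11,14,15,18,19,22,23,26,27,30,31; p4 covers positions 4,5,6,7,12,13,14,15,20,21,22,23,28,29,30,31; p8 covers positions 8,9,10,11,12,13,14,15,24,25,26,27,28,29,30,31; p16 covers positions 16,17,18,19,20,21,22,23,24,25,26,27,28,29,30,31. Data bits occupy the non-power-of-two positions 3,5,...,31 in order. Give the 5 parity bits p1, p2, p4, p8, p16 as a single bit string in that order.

Place data bits at non-power-of-two positions: b3=0, b5=1, b6=0, b7=1, b9=0, b10=1, b11=0, b12=1, b13=1, b14=0, b15=1, b17=1, b18=0, b19=1, b20=0, b21=0, b22=1, b23=0, b24=0, b25=1, b26=1, b27=1, b28=0, b29=1, b30=0, b31=0.
p1 = XOR of data positions {3,5,7,9,11,13,15,17,19,21,23,25,27,29,31} = 0⊕1⊕1⊕0⊕0⊕1⊕1⊕1⊕1⊕0⊕0⊕1⊕1⊕1⊕0 = 1
p2 = XOR of data positions {3,6,7,10,11,14,15,18,19,22,23,26,27,30,31} = 0⊕0⊕1⊕1⊕0⊕0⊕1⊕0⊕1⊕1⊕0⊕1⊕1⊕0⊕0 = 1
p4 = XOR of data positions {5,6,7,12,13,14,15,20,21,22,23,28,29,30,31} = 1⊕0⊕1⊕1⊕1⊕0⊕1⊕0⊕0⊕1⊕0⊕0⊕1⊕0⊕0 = 1
p8 = XOR of data positions {9,10,11,12,13,14,15,24,25,26,27,28,29,30,31} = 0⊕1⊕0⊕1⊕1⊕0⊕1⊕0⊕1⊕1⊕1⊕0⊕1⊕0⊕0 = 0
p16 = XOR of data positions {17,18,19,20,21,22,23,24,25,26,27,28,29,30,31} = 1⊕0⊕1⊕0⊕0⊕1⊕0⊕0⊕1⊕1⊕1⊕0⊕1⊕0⊕0 = 1
Parity bits p1,p2,p4,p8,p16 = 11101

11101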